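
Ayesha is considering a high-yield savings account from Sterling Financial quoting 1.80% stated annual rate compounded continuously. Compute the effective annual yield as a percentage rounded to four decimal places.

With continuous compounding, EAR = e^0.0180 − 1.
e^0.0180 = 1.018163, so EAR = 0.018163 = 1.8163%.

1.8163%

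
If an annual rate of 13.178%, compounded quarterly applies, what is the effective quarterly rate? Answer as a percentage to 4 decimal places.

With a nominal annual rate compounded quarterly, the periodic rate is the nominal rate divided by 4.
i = 0.13178 / 4 = 0.0329450 = 3.2945%.

3.2945%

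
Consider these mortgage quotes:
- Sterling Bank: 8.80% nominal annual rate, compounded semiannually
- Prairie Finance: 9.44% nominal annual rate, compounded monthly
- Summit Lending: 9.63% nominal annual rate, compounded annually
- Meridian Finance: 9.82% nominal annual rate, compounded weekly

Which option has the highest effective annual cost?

Meridian Finance

Sterling Bank: (1 + 0.0880/2)^2 − 1 = 8.994%
Prairie Finance: (1 + 0.0944/12)^12 − 1 = 9.859%
Summit Lending: compounded annually, EAR = 9.630%
Meridian Finance: (1 + 0.0982/52)^52 − 1 = 10.308%
The highest effective annual rate is Meridian Finance at 10.308%.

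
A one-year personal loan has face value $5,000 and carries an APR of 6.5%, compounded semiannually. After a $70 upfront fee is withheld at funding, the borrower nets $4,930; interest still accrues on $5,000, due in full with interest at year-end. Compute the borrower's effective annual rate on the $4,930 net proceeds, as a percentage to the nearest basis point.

8.12%

Amount owed after one year: 5,000 × (1 + 0.065/2)^2 = 5,000 × 1.066056 = $5,330.28.
Effective rate on net proceeds: 5,330.28 / 4,930 − 1 = 0.081193 = 8.12%.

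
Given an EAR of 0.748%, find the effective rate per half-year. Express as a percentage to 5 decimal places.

0.37330%

The per-half-year rate i satisfies (1 + i)^2 = 1 + 0.00748.
i = 1.00748^(1/2) − 1 = 0.0037330 = 0.37330%.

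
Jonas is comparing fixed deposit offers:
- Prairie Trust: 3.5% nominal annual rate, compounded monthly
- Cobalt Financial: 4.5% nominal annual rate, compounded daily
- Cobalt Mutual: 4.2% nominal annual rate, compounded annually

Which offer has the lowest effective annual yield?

Prairie Trust

Prairie Trust: (1 + 0.035/12)^12 − 1 = 3.557%
Cobalt Financial: (1 + 0.045/365)^365 − 1 = 4.602%
Cobalt Mutual: compounded annually, EAR = 4.200%
The lowest effective annual rate is Prairie Trust at 3.557%.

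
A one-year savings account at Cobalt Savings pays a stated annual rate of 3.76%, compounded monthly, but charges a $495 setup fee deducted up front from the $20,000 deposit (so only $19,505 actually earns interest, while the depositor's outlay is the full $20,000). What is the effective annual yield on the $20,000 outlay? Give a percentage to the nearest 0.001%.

Value after one year: 19,505 × (1 + 0.0376/12)^12 = 19,505 × 1.038255 = $20,251.16.
Effective yield on the $20,000 outlay: 20,251.16 / 20,000 − 1 = 0.012558 = 1.256%.

1.256%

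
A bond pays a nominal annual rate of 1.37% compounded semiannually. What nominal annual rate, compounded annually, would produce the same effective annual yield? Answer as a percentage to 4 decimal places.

1.3747%

EAR = (1 + 0.0137/2)^2 − 1 = 0.013747.
Compounded annually, the equivalent nominal rate is the EAR itself: 1.3747%.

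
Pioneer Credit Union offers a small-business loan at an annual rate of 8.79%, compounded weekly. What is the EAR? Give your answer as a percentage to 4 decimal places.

9.1798%

EAR = (1 + 0.0879/52)^52 − 1.
= (1 + 0.001690)^52 − 1 = 1.091798 − 1 = 9.1798%.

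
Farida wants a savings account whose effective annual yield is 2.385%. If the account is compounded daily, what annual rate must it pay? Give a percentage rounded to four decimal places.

(1 + r/365)^365 − 1 = 0.02385, so 1 + r/365 = 1.02385^(1/365).
r/365 = 0.000065, so r = 0.023571 = 2.3571%.

2.3571%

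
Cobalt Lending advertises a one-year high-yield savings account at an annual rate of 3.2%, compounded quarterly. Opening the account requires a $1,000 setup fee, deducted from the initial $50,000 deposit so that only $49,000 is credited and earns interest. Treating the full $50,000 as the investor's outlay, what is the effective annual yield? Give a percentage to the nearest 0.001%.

Value after one year: 49,000 × (1 + 0.032/4)^4 = 49,000 × 1.032386 = $50,586.92.
Effective yield on the $50,000 outlay: 50,586.92 / 50,000 − 1 = 0.011738 = 1.174%.

1.174%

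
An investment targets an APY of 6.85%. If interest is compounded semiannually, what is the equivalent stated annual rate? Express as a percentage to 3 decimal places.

(1 + r/2)^2 − 1 = 0.0685, so 1 + r/2 = 1.0685^(1/2).
r/2 = 0.033683, so r = 0.067365 = 6.737%.

6.737%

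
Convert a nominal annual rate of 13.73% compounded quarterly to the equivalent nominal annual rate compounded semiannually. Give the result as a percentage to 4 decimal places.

13.9656%

EAR = (1 + 0.1373/4)^4 − 1 = 0.144532.
Solve (1 + r/2)^2 = 1.144532: r/2 = 1.144532^(1/2) − 1 = 0.069828, so r = 0.139656 = 13.9656%.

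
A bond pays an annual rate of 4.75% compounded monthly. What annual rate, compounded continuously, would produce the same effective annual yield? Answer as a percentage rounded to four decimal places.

4.7406%

EAR = (1 + 0.0475/12)^12 − 1 = 0.048548.
Equivalent continuous rate: r = ln(1 + 0.048548) = 0.047406 = 4.7406%.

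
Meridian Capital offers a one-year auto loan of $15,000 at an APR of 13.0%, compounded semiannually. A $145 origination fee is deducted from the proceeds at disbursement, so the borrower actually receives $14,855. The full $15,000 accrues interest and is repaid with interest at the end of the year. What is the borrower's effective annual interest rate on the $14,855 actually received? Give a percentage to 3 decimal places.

14.530%

Amount owed after one year: 15,000 × (1 + 0.130/2)^2 = 15,000 × 1.134225 = $17,013.37.
Effective rate on net proceeds: 17,013.37 / 14,855 − 1 = 0.145296 = 14.530%.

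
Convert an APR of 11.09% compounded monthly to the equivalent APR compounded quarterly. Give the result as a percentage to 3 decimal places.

EAR = (1 + 0.1109/12)^12 − 1 = 0.116714.
Solve (1 + r/4)^4 = 1.116714: r/4 = 1.116714^(1/4) − 1 = 0.027982, so r = 0.111928 = 11.193%.

11.193%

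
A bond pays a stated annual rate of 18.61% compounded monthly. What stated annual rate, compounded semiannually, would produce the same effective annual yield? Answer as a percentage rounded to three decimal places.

EAR = (1 + 0.1861/12)^12 − 1 = 0.202823.
Solve (1 + r/2)^2 = 1.202823: r/2 = 1.202823^(1/2) − 1 = 0.096733, so r = 0.193466 = 19.347%.

19.347%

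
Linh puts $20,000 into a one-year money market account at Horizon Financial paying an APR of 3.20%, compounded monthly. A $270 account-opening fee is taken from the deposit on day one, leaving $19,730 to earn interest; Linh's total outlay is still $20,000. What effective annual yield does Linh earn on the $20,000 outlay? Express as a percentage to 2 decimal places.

Value after one year: 19,730 × (1 + 0.0320/12)^12 = 19,730 × 1.032474 = $20,370.70.
Effective yield on the $20,000 outlay: 20,370.70 / 20,000 − 1 = 0.018535 = 1.85%.

1.85%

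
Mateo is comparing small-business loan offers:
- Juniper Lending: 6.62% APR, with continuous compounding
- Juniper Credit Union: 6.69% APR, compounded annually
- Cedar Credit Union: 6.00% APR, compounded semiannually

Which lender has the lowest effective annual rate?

Juniper Lending: e^0.0662 − 1 = 6.844%
Juniper Credit Union: compounded annually, EAR = 6.690%
Cedar Credit Union: (1 + 0.0600/2)^2 − 1 = 6.090%
The lowest effective annual rate is Cedar Credit Union at 6.090%.

Cedar Credit Union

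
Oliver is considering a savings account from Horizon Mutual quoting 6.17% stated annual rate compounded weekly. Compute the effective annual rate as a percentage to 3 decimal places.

6.360%

EAR = (1 + 0.0617/52)^52 − 1.
= (1 + 0.001187)^52 − 1 = 1.063604 − 1 = 6.360%.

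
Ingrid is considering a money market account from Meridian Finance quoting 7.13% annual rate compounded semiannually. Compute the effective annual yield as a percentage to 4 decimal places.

EAR = (1 + 0.0713/2)^2 − 1.
= (1 + 0.035650)^2 − 1 = 1.072571 − 1 = 7.2571%.

7.2571%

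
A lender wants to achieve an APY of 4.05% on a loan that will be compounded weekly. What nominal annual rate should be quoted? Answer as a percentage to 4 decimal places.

3.9717%

(1 + r/52)^52 − 1 = 0.0405, so 1 + r/52 = 1.0405^(1/52).
r/52 = 0.000764, so r = 0.039717 = 3.9717%.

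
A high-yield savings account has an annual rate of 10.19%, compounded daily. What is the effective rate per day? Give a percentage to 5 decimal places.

With a nominal annual rate compounded daily, the periodic rate is the nominal rate divided by 365.
i = 0.1019 / 365 = 0.0002792 = 0.02792%.

0.02792%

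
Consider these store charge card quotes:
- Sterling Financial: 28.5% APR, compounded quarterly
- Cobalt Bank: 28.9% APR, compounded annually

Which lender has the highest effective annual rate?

Sterling Financial

Sterling Financial: (1 + 0.285/4)^4 − 1 = 31.693%
Cobalt Bank: compounded annually, EAR = 28.900%
The highest effective annual rate is Sterling Financial at 31.693%.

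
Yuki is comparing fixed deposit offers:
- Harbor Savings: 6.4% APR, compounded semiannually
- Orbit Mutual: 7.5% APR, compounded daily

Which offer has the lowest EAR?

Harbor Savings

Harbor Savings: (1 + 0.064/2)^2 − 1 = 6.502%
Orbit Mutual: (1 + 0.075/365)^365 − 1 = 7.788%
The lowest effective annual rate is Harbor Savings at 6.502%.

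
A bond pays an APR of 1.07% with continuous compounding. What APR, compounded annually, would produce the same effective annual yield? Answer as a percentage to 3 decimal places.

1.076%

EAR under continuous compounding: e^0.0107 − 1 = 0.010757.
Compounded annually, the equivalent nominal rate is the EAR itself: 1.076%.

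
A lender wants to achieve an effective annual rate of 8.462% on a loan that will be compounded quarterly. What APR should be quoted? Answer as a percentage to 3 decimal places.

(1 + r/4)^4 − 1 = 0.08462, so 1 + r/4 = 1.08462^(1/4).
r/4 = 0.020515, so r = 0.082060 = 8.206%.

8.206%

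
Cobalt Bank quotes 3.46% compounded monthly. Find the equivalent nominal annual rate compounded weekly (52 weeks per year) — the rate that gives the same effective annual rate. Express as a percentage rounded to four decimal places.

EAR = (1 + 0.0346/12)^12 − 1 = 0.035154.
Solve (1 + r/52)^52 = 1.035154: r/52 = 1.035154^(1/52) − 1 = 0.000665, so r = 0.034562 = 3.4562%.

3.4562%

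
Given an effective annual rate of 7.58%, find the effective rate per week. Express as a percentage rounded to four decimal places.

0.1406%

The per-week rate i satisfies (1 + i)^52 = 1 + 0.0758.
i = 1.0758^(1/52) − 1 = 0.0014061 = 0.1406%.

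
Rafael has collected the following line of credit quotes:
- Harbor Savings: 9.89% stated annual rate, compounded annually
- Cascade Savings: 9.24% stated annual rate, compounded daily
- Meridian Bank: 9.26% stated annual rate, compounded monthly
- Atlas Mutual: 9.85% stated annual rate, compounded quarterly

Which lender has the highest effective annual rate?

Atlas Mutual

Harbor Savings: compounded annually, EAR = 9.890%
Cascade Savings: (1 + 0.0924/365)^365 − 1 = 9.679%
Meridian Bank: (1 + 0.0926/12)^12 − 1 = 9.663%
Atlas Mutual: (1 + 0.0985/4)^4 − 1 = 10.220%
The highest effective annual rate is Atlas Mutual at 10.220%.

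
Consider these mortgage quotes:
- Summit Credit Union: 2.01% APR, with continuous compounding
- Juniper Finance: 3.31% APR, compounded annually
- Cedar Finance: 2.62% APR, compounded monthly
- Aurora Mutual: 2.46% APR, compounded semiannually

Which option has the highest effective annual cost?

Summit Credit Union: e^0.0201 − 1 = 2.030%
Juniper Finance: compounded annually, EAR = 3.310%
Cedar Finance: (1 + 0.0262/12)^12 − 1 = 2.652%
Aurora Mutual: (1 + 0.0246/2)^2 − 1 = 2.475%
The highest effective annual rate is Juniper Finance at 3.310%.

Juniper Finance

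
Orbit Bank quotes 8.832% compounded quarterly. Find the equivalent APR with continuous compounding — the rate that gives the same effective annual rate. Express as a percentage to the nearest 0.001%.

8.736%

EAR = (1 + 0.08832/4)^4 − 1 = 0.091288.
Equivalent continuous rate: r = ln(1 + 0.091288) = 0.087359 = 8.736%.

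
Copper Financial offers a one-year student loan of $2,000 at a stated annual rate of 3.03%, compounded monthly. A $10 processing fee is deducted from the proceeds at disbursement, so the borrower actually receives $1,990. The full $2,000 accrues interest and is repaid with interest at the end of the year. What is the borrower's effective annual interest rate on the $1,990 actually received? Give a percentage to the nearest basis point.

Amount owed after one year: 2,000 × (1 + 0.0303/12)^12 = 2,000 × 1.030724 = $2,061.45.
Effective rate on net proceeds: 2,061.45 / 1,990 − 1 = 0.035904 = 3.59%.

3.59%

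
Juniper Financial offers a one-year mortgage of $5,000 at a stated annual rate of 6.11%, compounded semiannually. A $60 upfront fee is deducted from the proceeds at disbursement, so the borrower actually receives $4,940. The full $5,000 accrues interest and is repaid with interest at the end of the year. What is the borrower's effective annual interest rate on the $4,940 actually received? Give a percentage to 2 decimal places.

Amount owed after one year: 5,000 × (1 + 0.0611/2)^2 = 5,000 × 1.062033 = $5,310.17.
Effective rate on net proceeds: 5,310.17 / 4,940 − 1 = 0.074932 = 7.49%.

7.49%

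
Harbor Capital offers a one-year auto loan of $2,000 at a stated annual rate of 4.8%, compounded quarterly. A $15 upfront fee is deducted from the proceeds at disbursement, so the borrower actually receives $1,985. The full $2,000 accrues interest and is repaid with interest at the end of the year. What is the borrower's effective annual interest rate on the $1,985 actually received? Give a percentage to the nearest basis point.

Amount owed after one year: 2,000 × (1 + 0.048/4)^4 = 2,000 × 1.048871 = $2,097.74.
Effective rate on net proceeds: 2,097.74 / 1,985 − 1 = 0.056797 = 5.68%.

5.68%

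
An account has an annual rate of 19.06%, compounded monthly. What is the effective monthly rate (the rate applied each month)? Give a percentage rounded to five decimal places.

1.58833%

With a nominal annual rate compounded monthly, the periodic rate is the nominal rate divided by 12.
i = 0.1906 / 12 = 0.0158833 = 1.58833%.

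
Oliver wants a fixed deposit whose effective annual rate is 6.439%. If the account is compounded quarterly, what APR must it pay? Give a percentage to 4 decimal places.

6.2891%

(1 + r/4)^4 − 1 = 0.06439, so 1 + r/4 = 1.06439^(1/4).
r/4 = 0.015723, so r = 0.062891 = 6.2891%.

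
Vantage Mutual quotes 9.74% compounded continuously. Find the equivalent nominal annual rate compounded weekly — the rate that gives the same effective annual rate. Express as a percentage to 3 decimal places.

EAR under continuous compounding: e^0.0974 − 1 = 0.102301.
Solve (1 + r/52)^52 = 1.102301: r/52 = 1.102301^(1/52) − 1 = 0.001875, so r = 0.097491 = 9.749%.

9.749%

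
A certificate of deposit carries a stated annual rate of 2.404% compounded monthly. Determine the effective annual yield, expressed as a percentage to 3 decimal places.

2.431%

EAR = (1 + 0.02404/12)^12 − 1.
= (1 + 0.002003)^12 − 1 = 1.024307 − 1 = 2.431%.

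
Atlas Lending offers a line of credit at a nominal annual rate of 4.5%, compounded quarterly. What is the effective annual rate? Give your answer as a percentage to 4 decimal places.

EAR = (1 + 0.045/4)^4 − 1.
= 1.045765 − 1 = 4.5765%.

4.5765%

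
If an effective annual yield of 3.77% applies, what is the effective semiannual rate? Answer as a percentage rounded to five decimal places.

The per-half-year rate i satisfies (1 + i)^2 = 1 + 0.0377.
i = 1.0377^(1/2) − 1 = 0.0186756 = 1.86756%.

1.86756%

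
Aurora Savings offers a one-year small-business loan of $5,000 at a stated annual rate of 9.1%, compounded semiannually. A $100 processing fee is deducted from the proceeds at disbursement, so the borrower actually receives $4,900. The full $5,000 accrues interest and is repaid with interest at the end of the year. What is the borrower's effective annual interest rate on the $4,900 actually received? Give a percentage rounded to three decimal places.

Amount owed after one year: 5,000 × (1 + 0.091/2)^2 = 5,000 × 1.093070 = $5,465.35.
Effective rate on net proceeds: 5,465.35 / 4,900 − 1 = 0.115378 = 11.538%.

11.538%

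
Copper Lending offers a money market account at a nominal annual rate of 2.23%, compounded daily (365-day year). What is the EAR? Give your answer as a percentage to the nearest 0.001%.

2.255%

EAR = (1 + 0.0223/365)^365 − 1.
= 1.022550 − 1 = 2.255%.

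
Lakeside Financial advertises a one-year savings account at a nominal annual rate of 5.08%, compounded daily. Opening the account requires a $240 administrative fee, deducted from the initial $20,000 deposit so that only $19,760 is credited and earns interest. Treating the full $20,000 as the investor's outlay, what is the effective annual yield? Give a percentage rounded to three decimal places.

Value after one year: 19,760 × (1 + 0.0508/365)^365 = 19,760 × 1.052109 = $20,789.67.
Effective yield on the $20,000 outlay: 20,789.67 / 20,000 − 1 = 0.039483 = 3.948%.

3.948%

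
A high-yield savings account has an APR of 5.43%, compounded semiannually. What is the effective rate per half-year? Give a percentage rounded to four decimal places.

2.7150%

With a nominal annual rate compounded semiannually, the periodic rate is the nominal rate divided by 2.
i = 0.0543 / 2 = 0.0271500 = 2.7150%.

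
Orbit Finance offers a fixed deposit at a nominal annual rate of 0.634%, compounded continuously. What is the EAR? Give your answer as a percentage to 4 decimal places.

With continuous compounding, EAR = e^0.00634 − 1.
e^0.00634 = 1.006360, so EAR = 0.006360 = 0.6360%.

0.6360%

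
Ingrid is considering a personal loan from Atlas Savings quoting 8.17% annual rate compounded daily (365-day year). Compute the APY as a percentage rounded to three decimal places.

8.512%

EAR = (1 + 0.0817/365)^365 − 1.
= 1.085120 − 1 = 8.512%.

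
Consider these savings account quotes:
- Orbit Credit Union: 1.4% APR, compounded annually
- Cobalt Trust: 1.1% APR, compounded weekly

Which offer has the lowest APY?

Orbit Credit Union: compounded annually, EAR = 1.400%
Cobalt Trust: (1 + 0.011/52)^52 − 1 = 1.106%
The lowest effective annual rate is Cobalt Trust at 1.106%.

Cobalt Trust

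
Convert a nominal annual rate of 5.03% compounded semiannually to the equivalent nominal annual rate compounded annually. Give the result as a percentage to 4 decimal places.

5.0933%

EAR = (1 + 0.0503/2)^2 − 1 = 0.050933.
Compounded annually, the equivalent nominal rate is the EAR itself: 5.0933%.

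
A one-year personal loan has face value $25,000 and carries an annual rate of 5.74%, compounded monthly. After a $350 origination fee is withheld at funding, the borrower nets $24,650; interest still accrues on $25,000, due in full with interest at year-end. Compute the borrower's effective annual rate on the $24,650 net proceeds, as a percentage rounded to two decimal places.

Amount owed after one year: 25,000 × (1 + 0.0574/12)^12 = 25,000 × 1.058934 = $26,473.36.
Effective rate on net proceeds: 26,473.36 / 24,650 − 1 = 0.073970 = 7.40%.

7.40%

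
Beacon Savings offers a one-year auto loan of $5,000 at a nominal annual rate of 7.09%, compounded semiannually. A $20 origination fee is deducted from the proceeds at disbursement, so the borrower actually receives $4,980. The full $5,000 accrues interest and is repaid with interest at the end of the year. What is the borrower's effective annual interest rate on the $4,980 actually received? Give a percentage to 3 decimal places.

7.646%

Amount owed after one year: 5,000 × (1 + 0.0709/2)^2 = 5,000 × 1.072157 = $5,360.78.
Effective rate on net proceeds: 5,360.78 / 4,980 − 1 = 0.076463 = 7.646%.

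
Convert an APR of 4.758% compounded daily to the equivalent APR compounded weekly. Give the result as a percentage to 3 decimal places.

4.760%

EAR = (1 + 0.04758/365)^365 − 1 = 0.048727.
Solve (1 + r/52)^52 = 1.048727: r/52 = 1.048727^(1/52) − 1 = 0.000915, so r = 0.047599 = 4.760%.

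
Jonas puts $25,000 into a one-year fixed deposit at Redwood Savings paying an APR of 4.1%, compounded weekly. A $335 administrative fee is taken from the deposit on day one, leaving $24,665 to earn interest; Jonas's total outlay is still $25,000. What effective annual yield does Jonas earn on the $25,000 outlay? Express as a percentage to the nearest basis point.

2.79%

Value after one year: 24,665 × (1 + 0.041/52)^52 = 24,665 × 1.041835 = $25,696.87.
Effective yield on the $25,000 outlay: 25,696.87 / 25,000 − 1 = 0.027875 = 2.79%.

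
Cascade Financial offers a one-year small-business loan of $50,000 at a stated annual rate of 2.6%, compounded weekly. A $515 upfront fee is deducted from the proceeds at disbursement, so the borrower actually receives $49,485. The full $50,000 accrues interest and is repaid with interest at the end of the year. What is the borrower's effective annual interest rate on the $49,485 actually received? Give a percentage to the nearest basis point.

3.70%

Amount owed after one year: 50,000 × (1 + 0.026/52)^52 = 50,000 × 1.026334 = $51,316.71.
Effective rate on net proceeds: 51,316.71 / 49,485 − 1 = 0.037016 = 3.70%.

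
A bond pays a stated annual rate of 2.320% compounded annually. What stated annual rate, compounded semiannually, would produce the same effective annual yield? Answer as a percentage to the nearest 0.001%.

2.307%

Compounded annually, EAR = nominal = 0.023200.
Solve (1 + r/2)^2 = 1.023200: r/2 = 1.023200^(1/2) − 1 = 0.011533, so r = 0.023067 = 2.307%.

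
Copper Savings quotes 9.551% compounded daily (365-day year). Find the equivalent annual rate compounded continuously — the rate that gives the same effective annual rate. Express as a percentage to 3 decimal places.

9.550%

EAR = (1 + 0.09551/365)^365 − 1 = 0.100206.
Equivalent continuous rate: r = ln(1 + 0.100206) = 0.095498 = 9.550%.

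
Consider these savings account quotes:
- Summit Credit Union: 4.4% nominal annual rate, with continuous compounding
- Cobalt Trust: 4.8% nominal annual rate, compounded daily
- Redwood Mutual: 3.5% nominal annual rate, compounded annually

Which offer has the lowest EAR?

Summit Credit Union: e^0.044 − 1 = 4.498%
Cobalt Trust: (1 + 0.048/365)^365 − 1 = 4.917%
Redwood Mutual: compounded annually, EAR = 3.500%
The lowest effective annual rate is Redwood Mutual at 3.500%.

Redwood Mutual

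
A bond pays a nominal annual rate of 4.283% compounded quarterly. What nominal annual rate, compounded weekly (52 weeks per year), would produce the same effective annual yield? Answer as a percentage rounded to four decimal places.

4.2620%

EAR = (1 + 0.04283/4)^4 − 1 = 0.043523.
Solve (1 + r/52)^52 = 1.043523: r/52 = 1.043523^(1/52) − 1 = 0.000820, so r = 0.042620 = 4.2620%.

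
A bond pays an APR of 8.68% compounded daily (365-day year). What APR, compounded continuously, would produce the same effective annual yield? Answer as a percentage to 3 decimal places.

8.679%

EAR = (1 + 0.0868/365)^365 − 1 = 0.090667.
Equivalent continuous rate: r = ln(1 + 0.090667) = 0.086790 = 8.679%.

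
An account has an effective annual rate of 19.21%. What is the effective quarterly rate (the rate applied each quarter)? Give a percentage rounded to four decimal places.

4.4908%

The per-quarter rate i satisfies (1 + i)^4 = 1 + 0.1921.
i = 1.1921^(1/4) − 1 = 0.0449083 = 4.4908%.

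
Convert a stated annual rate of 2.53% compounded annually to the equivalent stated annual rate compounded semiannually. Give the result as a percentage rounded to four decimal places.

2.5142%

Compounded annually, EAR = nominal = 0.025300.
Solve (1 + r/2)^2 = 1.025300: r/2 = 1.025300^(1/2) − 1 = 0.012571, so r = 0.025142 = 2.5142%.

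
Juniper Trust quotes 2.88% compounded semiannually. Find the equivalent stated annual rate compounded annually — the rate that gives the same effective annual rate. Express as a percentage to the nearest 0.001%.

2.901%

EAR = (1 + 0.0288/2)^2 − 1 = 0.029007.
Compounded annually, the equivalent nominal rate is the EAR itself: 2.901%.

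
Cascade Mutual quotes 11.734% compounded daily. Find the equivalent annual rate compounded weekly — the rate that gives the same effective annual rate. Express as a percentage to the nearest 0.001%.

11.745%

EAR = (1 + 0.11734/365)^365 − 1 = 0.124480.
Solve (1 + r/52)^52 = 1.124480: r/52 = 1.124480^(1/52) − 1 = 0.002259, so r = 0.117454 = 11.745%.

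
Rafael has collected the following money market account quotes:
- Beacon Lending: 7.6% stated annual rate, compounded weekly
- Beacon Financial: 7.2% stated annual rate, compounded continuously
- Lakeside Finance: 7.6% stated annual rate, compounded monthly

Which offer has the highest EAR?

Beacon Lending: (1 + 0.076/52)^52 − 1 = 7.890%
Beacon Financial: e^0.072 − 1 = 7.466%
Lakeside Finance: (1 + 0.076/12)^12 − 1 = 7.870%
The highest effective annual rate is Beacon Lending at 7.890%.

Beacon Lending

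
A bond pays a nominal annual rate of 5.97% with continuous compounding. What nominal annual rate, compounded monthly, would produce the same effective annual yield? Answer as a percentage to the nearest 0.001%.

EAR under continuous compounding: e^0.0597 − 1 = 0.061518.
Solve (1 + r/12)^12 = 1.061518: r/12 = 1.061518^(1/12) − 1 = 0.004987, so r = 0.059849 = 5.985%.

5.985%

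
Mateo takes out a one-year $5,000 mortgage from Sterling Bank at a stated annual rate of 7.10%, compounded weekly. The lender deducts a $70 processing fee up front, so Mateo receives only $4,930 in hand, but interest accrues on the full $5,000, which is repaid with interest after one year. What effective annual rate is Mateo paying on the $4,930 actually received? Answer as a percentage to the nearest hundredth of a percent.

Amount owed after one year: 5,000 × (1 + 0.0710/52)^52 = 5,000 × 1.073529 = $5,367.65.
Effective rate on net proceeds: 5,367.65 / 4,930 − 1 = 0.088772 = 8.88%.

8.88%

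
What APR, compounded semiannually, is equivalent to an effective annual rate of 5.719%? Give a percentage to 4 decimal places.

(1 + r/2)^2 − 1 = 0.05719, so 1 + r/2 = 1.05719^(1/2).
r/2 = 0.028197, so r = 0.056395 = 5.6395%.

5.6395%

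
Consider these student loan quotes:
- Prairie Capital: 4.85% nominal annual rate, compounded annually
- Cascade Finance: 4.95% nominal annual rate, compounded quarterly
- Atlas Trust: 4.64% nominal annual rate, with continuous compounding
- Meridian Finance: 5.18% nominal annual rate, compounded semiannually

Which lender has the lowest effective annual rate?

Prairie Capital: compounded annually, EAR = 4.850%
Cascade Finance: (1 + 0.0495/4)^4 − 1 = 5.043%
Atlas Trust: e^0.0464 − 1 = 4.749%
Meridian Finance: (1 + 0.0518/2)^2 − 1 = 5.247%
The lowest effective annual rate is Atlas Trust at 4.749%.

Atlas Trust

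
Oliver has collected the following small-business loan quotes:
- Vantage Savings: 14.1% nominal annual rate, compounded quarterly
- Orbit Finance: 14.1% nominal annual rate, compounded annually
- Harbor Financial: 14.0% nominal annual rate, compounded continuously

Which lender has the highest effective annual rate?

Vantage Savings: (1 + 0.141/4)^4 − 1 = 14.863%
Orbit Finance: compounded annually, EAR = 14.100%
Harbor Financial: e^0.140 − 1 = 15.027%
The highest effective annual rate is Harbor Financial at 15.027%.

Harbor Financial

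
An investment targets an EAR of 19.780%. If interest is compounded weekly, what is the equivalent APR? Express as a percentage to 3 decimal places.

(1 + r/52)^52 − 1 = 0.19780, so 1 + r/52 = 1.19780^(1/52).
r/52 = 0.003477, so r = 0.180800 = 18.080%.

18.080%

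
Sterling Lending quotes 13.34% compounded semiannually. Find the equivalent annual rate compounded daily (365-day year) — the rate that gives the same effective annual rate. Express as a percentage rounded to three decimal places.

EAR = (1 + 0.1334/2)^2 − 1 = 0.137849.
Solve (1 + r/365)^365 = 1.137849: r/365 = 1.137849^(1/365) − 1 = 0.000354, so r = 0.129162 = 12.916%.

12.916%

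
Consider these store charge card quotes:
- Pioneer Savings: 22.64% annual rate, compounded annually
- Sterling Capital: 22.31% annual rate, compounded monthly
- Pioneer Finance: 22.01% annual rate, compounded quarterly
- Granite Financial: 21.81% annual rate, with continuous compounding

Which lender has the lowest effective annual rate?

Pioneer Savings

Pioneer Savings: compounded annually, EAR = 22.640%
Sterling Capital: (1 + 0.2231/12)^12 − 1 = 24.739%
Pioneer Finance: (1 + 0.2201/4)^4 − 1 = 23.894%
Granite Financial: e^0.2181 − 1 = 24.371%
The lowest effective annual rate is Pioneer Savings at 22.640%.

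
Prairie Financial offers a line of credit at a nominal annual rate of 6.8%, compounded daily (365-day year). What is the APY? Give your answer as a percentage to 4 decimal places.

EAR = (1 + 0.068/365)^365 − 1.
= 1.070359 − 1 = 7.0359%.

7.0359%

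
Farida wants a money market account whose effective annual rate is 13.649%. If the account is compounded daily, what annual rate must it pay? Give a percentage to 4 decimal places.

(1 + r/365)^365 − 1 = 0.13649, so 1 + r/365 = 1.13649^(1/365).
r/365 = 0.000351, so r = 0.127967 = 12.7967%.

12.7967%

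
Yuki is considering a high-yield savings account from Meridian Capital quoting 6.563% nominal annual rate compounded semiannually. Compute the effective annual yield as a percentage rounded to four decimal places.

EAR = (1 + 0.06563/2)^2 − 1.
= (1 + 0.032815)^2 − 1 = 1.066707 − 1 = 6.6707%.

6.6707%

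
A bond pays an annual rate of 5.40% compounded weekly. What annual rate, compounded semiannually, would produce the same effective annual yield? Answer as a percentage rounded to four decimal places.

EAR = (1 + 0.0540/52)^52 − 1 = 0.055455.
Solve (1 + r/2)^2 = 1.055455: r/2 = 1.055455^(1/2) − 1 = 0.027353, so r = 0.054707 = 5.4707%.

5.4707%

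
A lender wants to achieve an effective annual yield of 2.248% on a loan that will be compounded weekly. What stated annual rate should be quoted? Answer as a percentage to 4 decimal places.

(1 + r/52)^52 − 1 = 0.02248, so 1 + r/52 = 1.02248^(1/52).
r/52 = 0.000428, so r = 0.022236 = 2.2236%.

2.2236%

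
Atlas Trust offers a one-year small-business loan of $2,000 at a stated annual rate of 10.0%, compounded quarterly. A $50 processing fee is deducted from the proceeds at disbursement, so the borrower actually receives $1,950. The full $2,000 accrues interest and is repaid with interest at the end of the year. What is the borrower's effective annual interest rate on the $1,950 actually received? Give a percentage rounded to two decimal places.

Amount owed after one year: 2,000 × (1 + 0.100/4)^4 = 2,000 × 1.103813 = $2,207.63.
Effective rate on net proceeds: 2,207.63 / 1,950 − 1 = 0.132116 = 13.21%.

13.21%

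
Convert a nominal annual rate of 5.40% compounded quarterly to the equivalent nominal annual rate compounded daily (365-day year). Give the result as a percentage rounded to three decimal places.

5.364%

EAR = (1 + 0.0540/4)^4 − 1 = 0.055103.
Solve (1 + r/365)^365 = 1.055103: r/365 = 1.055103^(1/365) − 1 = 0.000147, so r = 0.053643 = 5.364%.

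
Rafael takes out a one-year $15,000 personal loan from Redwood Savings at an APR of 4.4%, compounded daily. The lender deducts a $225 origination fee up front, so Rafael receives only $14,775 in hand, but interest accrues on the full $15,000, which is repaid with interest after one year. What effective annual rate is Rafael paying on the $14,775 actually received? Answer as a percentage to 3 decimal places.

6.089%

Amount owed after one year: 15,000 × (1 + 0.044/365)^365 = 15,000 × 1.044980 = $15,674.69.
Effective rate on net proceeds: 15,674.69 / 14,775 − 1 = 0.060893 = 6.089%.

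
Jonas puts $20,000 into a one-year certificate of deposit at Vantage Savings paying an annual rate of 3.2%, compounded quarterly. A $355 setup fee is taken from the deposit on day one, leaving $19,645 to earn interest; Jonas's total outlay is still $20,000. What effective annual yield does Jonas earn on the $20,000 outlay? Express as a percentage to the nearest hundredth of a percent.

1.41%

Value after one year: 19,645 × (1 + 0.032/4)^4 = 19,645 × 1.032386 = $20,281.22.
Effective yield on the $20,000 outlay: 20,281.22 / 20,000 − 1 = 0.014061 = 1.41%.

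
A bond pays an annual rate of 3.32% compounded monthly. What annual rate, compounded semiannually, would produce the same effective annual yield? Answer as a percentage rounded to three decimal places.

3.343%

EAR = (1 + 0.0332/12)^12 − 1 = 0.033710.
Solve (1 + r/2)^2 = 1.033710: r/2 = 1.033710^(1/2) − 1 = 0.016715, so r = 0.033430 = 3.343%.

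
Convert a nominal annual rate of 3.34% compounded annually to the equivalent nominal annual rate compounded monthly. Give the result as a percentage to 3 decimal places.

Compounded annually, EAR = nominal = 0.033400.
Solve (1 + r/12)^12 = 1.033400: r/12 = 1.033400^(1/12) − 1 = 0.002742, so r = 0.032899 = 3.290%.

3.290%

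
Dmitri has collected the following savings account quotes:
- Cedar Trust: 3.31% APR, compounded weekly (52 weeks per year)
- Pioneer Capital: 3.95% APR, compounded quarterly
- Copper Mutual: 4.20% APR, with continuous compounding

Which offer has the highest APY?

Cedar Trust: (1 + 0.0331/52)^52 − 1 = 3.364%
Pioneer Capital: (1 + 0.0395/4)^4 − 1 = 4.009%
Copper Mutual: e^0.0420 − 1 = 4.289%
The highest effective annual rate is Copper Mutual at 4.289%.

Copper Mutual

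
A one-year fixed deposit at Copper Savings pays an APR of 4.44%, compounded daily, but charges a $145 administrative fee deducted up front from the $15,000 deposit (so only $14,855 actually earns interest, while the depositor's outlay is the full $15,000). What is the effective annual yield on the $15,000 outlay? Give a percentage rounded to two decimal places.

Value after one year: 14,855 × (1 + 0.0444/365)^365 = 14,855 × 1.045398 = $15,529.38.
Effective yield on the $15,000 outlay: 15,529.38 / 15,000 − 1 = 0.035292 = 3.53%.

3.53%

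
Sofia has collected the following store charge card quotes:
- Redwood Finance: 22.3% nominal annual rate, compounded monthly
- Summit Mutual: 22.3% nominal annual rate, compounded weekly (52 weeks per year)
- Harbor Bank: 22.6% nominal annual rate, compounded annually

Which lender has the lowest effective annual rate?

Harbor Bank

Redwood Finance: (1 + 0.223/12)^12 − 1 = 24.727%
Summit Mutual: (1 + 0.223/52)^52 − 1 = 24.922%
Harbor Bank: compounded annually, EAR = 22.600%
The lowest effective annual rate is Harbor Bank at 22.600%.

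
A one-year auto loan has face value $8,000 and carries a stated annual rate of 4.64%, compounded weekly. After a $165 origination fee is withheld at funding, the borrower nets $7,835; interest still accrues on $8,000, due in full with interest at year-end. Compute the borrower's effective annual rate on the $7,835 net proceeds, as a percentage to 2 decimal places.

6.95%

Amount owed after one year: 8,000 × (1 + 0.0464/52)^52 = 8,000 × 1.047472 = $8,379.77.
Effective rate on net proceeds: 8,379.77 / 7,835 − 1 = 0.069531 = 6.95%.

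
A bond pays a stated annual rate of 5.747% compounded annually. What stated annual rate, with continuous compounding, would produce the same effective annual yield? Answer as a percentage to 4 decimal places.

5.5879%

Compounded annually, EAR = nominal = 0.057470.
Equivalent continuous rate: r = ln(1 + 0.057470) = 0.055879 = 5.5879%.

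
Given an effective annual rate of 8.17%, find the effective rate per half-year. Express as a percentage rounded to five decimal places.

4.00481%

The per-half-year rate i satisfies (1 + i)^2 = 1 + 0.0817.
i = 1.0817^(1/2) − 1 = 0.0400481 = 4.00481%.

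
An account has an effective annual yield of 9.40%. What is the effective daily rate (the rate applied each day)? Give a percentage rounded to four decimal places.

The per-day rate i satisfies (1 + i)^365 = 1 + 0.0940.
i = 1.0940^(1/365) − 1 = 0.0002462 = 0.0246%.

0.0246%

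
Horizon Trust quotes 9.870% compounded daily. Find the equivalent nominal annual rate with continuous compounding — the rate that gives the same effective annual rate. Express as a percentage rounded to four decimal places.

EAR = (1 + 0.09870/365)^365 − 1 = 0.103720.
Equivalent continuous rate: r = ln(1 + 0.103720) = 0.098687 = 9.8687%.

9.8687%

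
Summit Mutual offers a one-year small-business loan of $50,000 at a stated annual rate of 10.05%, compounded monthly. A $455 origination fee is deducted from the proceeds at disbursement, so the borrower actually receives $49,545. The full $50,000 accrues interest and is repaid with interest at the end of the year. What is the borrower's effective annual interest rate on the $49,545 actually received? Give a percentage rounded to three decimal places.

11.541%

Amount owed after one year: 50,000 × (1 + 0.1005/12)^12 = 50,000 × 1.105261 = $55,263.05.
Effective rate on net proceeds: 55,263.05 / 49,545 − 1 = 0.115411 = 11.541%.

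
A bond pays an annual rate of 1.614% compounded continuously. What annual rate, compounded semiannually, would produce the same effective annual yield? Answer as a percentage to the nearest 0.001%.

EAR under continuous compounding: e^0.01614 − 1 = 0.016271.
Solve (1 + r/2)^2 = 1.016271: r/2 = 1.016271^(1/2) − 1 = 0.008103, so r = 0.016205 = 1.621%.

1.621%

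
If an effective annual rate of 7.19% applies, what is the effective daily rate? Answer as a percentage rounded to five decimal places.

0.01902%

The per-day rate i satisfies (1 + i)^365 = 1 + 0.0719.
i = 1.0719^(1/365) − 1 = 0.0001902 = 0.01902%.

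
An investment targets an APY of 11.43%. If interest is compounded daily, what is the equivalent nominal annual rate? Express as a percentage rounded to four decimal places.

(1 + r/365)^365 − 1 = 0.1143, so 1 + r/365 = 1.1143^(1/365).
r/365 = 0.000297, so r = 0.108242 = 10.8242%.

10.8242%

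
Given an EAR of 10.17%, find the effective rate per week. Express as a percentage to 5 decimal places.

The per-week rate i satisfies (1 + i)^52 = 1 + 0.1017.
i = 1.1017^(1/52) − 1 = 0.0018643 = 0.18643%.

0.18643%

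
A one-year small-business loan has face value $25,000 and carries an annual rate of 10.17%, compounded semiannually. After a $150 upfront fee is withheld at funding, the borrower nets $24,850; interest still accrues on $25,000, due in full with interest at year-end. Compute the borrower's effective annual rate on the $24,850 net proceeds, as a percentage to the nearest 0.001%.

Amount owed after one year: 25,000 × (1 + 0.1017/2)^2 = 25,000 × 1.104286 = $27,607.14.
Effective rate on net proceeds: 27,607.14 / 24,850 − 1 = 0.110951 = 11.095%.

11.095%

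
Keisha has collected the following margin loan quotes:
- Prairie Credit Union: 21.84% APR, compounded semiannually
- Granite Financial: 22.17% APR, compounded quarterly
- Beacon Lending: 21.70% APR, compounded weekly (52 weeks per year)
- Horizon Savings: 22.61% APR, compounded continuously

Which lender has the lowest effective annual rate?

Prairie Credit Union: (1 + 0.2184/2)^2 − 1 = 23.032%
Granite Financial: (1 + 0.2217/4)^4 − 1 = 24.082%
Beacon Lending: (1 + 0.2170/52)^52 − 1 = 24.178%
Horizon Savings: e^0.2261 − 1 = 25.370%
The lowest effective annual rate is Prairie Credit Union at 23.032%.

Prairie Credit Union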